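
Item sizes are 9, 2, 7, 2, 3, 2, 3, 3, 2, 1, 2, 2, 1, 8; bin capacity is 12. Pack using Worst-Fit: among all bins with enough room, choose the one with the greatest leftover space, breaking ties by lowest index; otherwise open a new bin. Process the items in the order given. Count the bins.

bin 1: place 9, 3 left
bin 1: place 2, 1 left
bin 2: place 7, 5 left
bin 2: place 2, 3 left
bin 2: place 3, 0 left
bin 3: place 2, 10 left
bin 3: place 3, 7 left
bin 3: place 3, 4 left
bin 3: place 2, 2 left
bin 3: place 1, 1 left
bin 4: place 2, 10 left
bin 4: place 2, 8 left
bin 4: place 1, 7 left
bin 5: place 8, 4 left
Final bins: [9,2] [7,2,3] [2,3,3,2,1] [2,2,1] [8].

5 bins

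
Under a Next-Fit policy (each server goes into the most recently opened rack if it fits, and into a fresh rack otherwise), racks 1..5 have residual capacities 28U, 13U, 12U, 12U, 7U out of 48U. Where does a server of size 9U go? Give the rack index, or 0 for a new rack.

Next-Fit only looks at rack 5, which has 7U free.
9U does not fit, so a new rack is opened.

0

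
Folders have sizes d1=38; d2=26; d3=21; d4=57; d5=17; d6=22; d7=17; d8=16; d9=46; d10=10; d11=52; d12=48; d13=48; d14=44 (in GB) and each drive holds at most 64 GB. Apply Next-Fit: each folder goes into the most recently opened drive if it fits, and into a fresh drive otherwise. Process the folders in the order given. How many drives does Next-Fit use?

9 drives

drive 1: place d1 (38 GB), 26 GB left
drive 1: place d2 (26 GB), 0 GB left
drive 2: place d3 (21 GB), 43 GB left
drive 3: place d4 (57 GB), 7 GB left
drive 4: place d5 (17 GB), 47 GB left
drive 4: place d6 (22 GB), 25 GB left
drive 4: place d7 (17 GB), 8 GB left
drive 5: place d8 (16 GB), 48 GB left
drive 5: place d9 (46 GB), 2 GB left
drive 6: place d10 (10 GB), 54 GB left
drive 6: place d11 (52 GB), 2 GB left
drive 7: place d12 (48 GB), 16 GB left
drive 8: place d13 (48 GB), 16 GB left
drive 9: place d14 (44 GB), 20 GB left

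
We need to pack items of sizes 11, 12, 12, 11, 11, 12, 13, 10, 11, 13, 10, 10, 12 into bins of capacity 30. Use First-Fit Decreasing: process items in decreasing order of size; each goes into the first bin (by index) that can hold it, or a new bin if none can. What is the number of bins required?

6 bins

Sorted descending: 13, 13, 12, 12, 12, 12, 11, 11, 11, 11, 10, 10, 10.
Put 13 in bin 1; 17 remain.
Put 13 in bin 1; 4 remain.
Put 12 in bin 2; 18 remain.
Put 12 in bin 2; 6 remain.
Put 12 in bin 3; 18 remain.
Put 12 in bin 3; 6 remain.
Put 11 in bin 4; 19 remain.
Put 11 in bin 4; 8 remain.
Put 11 in bin 5; 19 remain.
Put 11 in bin 5; 8 remain.
Put 10 in bin 6; 20 remain.
Put 10 in bin 6; 10 remain.
Put 10 in bin 6; 0 remain.
Final bins: [13,13] [12,12] [12,12] [11,11] [11,11] [10,10,10].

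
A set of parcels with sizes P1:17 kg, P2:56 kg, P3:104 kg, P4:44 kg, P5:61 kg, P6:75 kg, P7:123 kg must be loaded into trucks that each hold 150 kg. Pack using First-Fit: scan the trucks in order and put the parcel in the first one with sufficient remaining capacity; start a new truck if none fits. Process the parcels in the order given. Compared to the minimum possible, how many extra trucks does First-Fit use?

0

First-Fit: [17,56,44] [104] [61,75] [123] → 4 trucks.
Total size 480 kg; any packing needs at least ⌈480/150⌉ = 4 trucks.
So 4 is already optimal.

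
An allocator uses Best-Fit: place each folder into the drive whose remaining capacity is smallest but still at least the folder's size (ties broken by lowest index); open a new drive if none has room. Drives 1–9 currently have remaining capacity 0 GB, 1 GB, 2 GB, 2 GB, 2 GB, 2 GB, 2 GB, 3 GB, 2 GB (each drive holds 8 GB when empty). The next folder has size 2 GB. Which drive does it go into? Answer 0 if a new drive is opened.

Drives with room: drive 3 (2 GB), drive 4 (2 GB), drive 5 (2 GB), drive 6 (2 GB), drive 7 (2 GB), drive 8 (3 GB), drive 9 (2 GB).
Tightest fit is drive 3 with 2 GB free.

3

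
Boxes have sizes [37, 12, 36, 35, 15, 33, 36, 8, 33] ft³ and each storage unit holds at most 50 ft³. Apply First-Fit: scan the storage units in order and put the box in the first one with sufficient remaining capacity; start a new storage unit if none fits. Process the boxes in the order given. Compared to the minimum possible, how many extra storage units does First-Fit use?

0

First-Fit: [37,12] [36,8] [35,15] [33] [36] [33] → 6 storage units.
6 boxes exceed 25 ft³ (half the capacity), and no two of those can share a storage unit, so at least 6 storage units are needed.
So 6 is already optimal.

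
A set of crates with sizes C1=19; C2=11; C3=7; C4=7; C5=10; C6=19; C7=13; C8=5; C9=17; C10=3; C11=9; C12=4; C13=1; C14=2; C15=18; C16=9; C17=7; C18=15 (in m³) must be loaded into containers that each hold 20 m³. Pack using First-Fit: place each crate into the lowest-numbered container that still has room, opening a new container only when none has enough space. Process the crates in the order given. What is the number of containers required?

10

Put C1 (19 m³) in container 1; 1 m³ remain.
Put C2 (11 m³) in container 2; 9 m³ remain.
Put C3 (7 m³) in container 2; 2 m³ remain.
Put C4 (7 m³) in container 3; 13 m³ remain.
Put C5 (10 m³) in container 3; 3 m³ remain.
Put C6 (19 m³) in container 4; 1 m³ remain.
Put C7 (13 m³) in container 5; 7 m³ remain.
Put C8 (5 m³) in container 5; 2 m³ remain.
Put C9 (17 m³) in container 6; 3 m³ remain.
Put C10 (3 m³) in container 3; 0 m³ remain.
Put C11 (9 m³) in container 7; 11 m³ remain.
Put C12 (4 m³) in container 7; 7 m³ remain.
Put C13 (1 m³) in container 1; 0 m³ remain.
Put C14 (2 m³) in container 2; 0 m³ remain.
Put C15 (18 m³) in container 8; 2 m³ remain.
Put C16 (9 m³) in container 9; 11 m³ remain.
Put C17 (7 m³) in container 7; 0 m³ remain.
Put C18 (15 m³) in container 10; 5 m³ remain.
Final containers: [19,1] [11,7,2] [7,10,3] [19] [13,5] [17] [9,4,7] [18] [9] [15].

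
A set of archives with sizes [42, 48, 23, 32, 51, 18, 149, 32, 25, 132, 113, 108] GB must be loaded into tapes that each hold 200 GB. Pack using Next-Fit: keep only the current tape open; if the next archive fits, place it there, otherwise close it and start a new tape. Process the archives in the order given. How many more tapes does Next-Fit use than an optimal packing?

1

Next-Fit: [42,48,23,32,51] [18,149,32] [25,132] [113] [108] → 5 tapes.
Total size 773 GB; any packing needs at least ⌈773/200⌉ = 4 tapes.
An optimal packing achieves that bound: [149,51] [132,48,18] [113,42,32] [108,32,25,23] → 4 tapes.
Excess: 5 − 4 = 1.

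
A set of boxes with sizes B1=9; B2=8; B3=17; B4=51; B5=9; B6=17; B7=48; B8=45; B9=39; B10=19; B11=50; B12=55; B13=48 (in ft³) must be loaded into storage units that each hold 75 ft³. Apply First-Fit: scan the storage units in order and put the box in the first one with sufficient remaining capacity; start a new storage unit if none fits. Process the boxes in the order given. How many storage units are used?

B1 (9 ft³) → storage unit 1 (remaining 66 ft³)
B2 (8 ft³) → storage unit 1 (remaining 58 ft³)
B3 (17 ft³) → storage unit 1 (remaining 41 ft³)
B4 (51 ft³) → storage unit 2 (remaining 24 ft³)
B5 (9 ft³) → storage unit 1 (remaining 32 ft³)
B6 (17 ft³) → storage unit 1 (remaining 15 ft³)
B7 (48 ft³) → storage unit 3 (remaining 27 ft³)
B8 (45 ft³) → storage unit 4 (remaining 30 ft³)
B9 (39 ft³) → storage unit 5 (remaining 36 ft³)
B10 (19 ft³) → storage unit 2 (remaining 5 ft³)
B11 (50 ft³) → storage unit 6 (remaining 25 ft³)
B12 (55 ft³) → storage unit 7 (remaining 20 ft³)
B13 (48 ft³) → storage unit 8 (remaining 27 ft³)
Final storage units: [9,8,17,9,17] [51,19] [48] [45] [39] [50] [55] [48].

8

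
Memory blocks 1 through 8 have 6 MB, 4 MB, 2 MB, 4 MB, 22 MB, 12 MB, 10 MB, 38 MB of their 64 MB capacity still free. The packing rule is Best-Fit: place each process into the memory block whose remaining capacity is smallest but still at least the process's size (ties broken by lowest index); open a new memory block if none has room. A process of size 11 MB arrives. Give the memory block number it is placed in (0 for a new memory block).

Memory blocks with room: memory block 5 (22 MB), memory block 6 (12 MB), memory block 8 (38 MB).
Tightest fit is memory block 6 with 12 MB free.

6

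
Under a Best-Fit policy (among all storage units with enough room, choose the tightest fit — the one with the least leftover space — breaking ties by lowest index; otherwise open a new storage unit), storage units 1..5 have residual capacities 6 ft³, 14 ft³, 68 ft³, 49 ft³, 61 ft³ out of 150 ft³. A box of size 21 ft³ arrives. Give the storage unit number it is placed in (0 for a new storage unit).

4

Storage units with room: storage unit 3 (68 ft³), storage unit 4 (49 ft³), storage unit 5 (61 ft³).
Tightest fit is storage unit 4 with 49 ft³ free.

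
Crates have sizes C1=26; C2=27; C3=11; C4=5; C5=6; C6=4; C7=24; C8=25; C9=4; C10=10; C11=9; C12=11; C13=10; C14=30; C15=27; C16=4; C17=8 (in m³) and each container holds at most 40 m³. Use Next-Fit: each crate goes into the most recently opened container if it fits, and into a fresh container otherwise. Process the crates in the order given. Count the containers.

container 1: place C1 (26 m³), 14 m³ left
container 2: place C2 (27 m³), 13 m³ left
container 2: place C3 (11 m³), 2 m³ left
container 3: place C4 (5 m³), 35 m³ left
container 3: place C5 (6 m³), 29 m³ left
container 3: place C6 (4 m³), 25 m³ left
container 3: place C7 (24 m³), 1 m³ left
container 4: place C8 (25 m³), 15 m³ left
container 4: place C9 (4 m³), 11 m³ left
container 4: place C10 (10 m³), 1 m³ left
container 5: place C11 (9 m³), 31 m³ left
container 5: place C12 (11 m³), 20 m³ left
container 5: place C13 (10 m³), 10 m³ left
container 6: place C14 (30 m³), 10 m³ left
container 7: place C15 (27 m³), 13 m³ left
container 7: place C16 (4 m³), 9 m³ left
container 7: place C17 (8 m³), 1 m³ left
Final containers: [26] [27,11] [5,6,4,24] [25,4,10] [9,11,10] [30] [27,4,8].

7 containers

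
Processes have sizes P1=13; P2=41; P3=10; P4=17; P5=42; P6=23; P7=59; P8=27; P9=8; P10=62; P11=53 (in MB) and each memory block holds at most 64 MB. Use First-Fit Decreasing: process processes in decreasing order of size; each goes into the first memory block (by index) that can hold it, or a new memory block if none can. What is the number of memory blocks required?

Sorted descending: 62, 59, 53, 42, 41, 27, 23, 17, 13, 10, 8.
Put 62 MB in memory block 1; 2 MB remain.
Put 59 MB in memory block 2; 5 MB remain.
Put 53 MB in memory block 3; 11 MB remain.
Put 42 MB in memory block 4; 22 MB remain.
Put 41 MB in memory block 5; 23 MB remain.
Put 27 MB in memory block 6; 37 MB remain.
Put 23 MB in memory block 5; 0 MB remain.
Put 17 MB in memory block 4; 5 MB remain.
Put 13 MB in memory block 6; 24 MB remain.
Put 10 MB in memory block 3; 1 MB remain.
Put 8 MB in memory block 6; 16 MB remain.

6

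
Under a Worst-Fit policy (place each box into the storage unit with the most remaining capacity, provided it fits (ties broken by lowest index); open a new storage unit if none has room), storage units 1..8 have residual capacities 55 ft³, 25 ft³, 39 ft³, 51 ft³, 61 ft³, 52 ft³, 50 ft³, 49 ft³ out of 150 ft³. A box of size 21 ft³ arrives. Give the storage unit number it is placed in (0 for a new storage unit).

Storage units with room: storage unit 1 (55 ft³), storage unit 2 (25 ft³), storage unit 3 (39 ft³), storage unit 4 (51 ft³), storage unit 5 (61 ft³), storage unit 6 (52 ft³), storage unit 7 (50 ft³), storage unit 8 (49 ft³).
Most room is storage unit 5 with 61 ft³ free.

5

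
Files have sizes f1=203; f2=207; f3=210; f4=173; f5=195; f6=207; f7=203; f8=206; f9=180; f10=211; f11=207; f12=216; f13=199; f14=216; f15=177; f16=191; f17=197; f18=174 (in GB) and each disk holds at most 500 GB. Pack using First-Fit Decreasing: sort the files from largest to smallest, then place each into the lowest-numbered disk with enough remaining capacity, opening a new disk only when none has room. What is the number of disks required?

9

Sorted descending: 216, 216, 211, 210, 207, 207, 207, 206, 203, 203, 199, 197, 195, 191, 180, 177, 174, 173.
disk 1: place 216 GB, 284 GB left
disk 1: place 216 GB, 68 GB left
disk 2: place 211 GB, 289 GB left
disk 2: place 210 GB, 79 GB left
disk 3: place 207 GB, 293 GB left
disk 3: place 207 GB, 86 GB left
disk 4: place 207 GB, 293 GB left
disk 4: place 206 GB, 87 GB left
disk 5: place 203 GB, 297 GB left
disk 5: place 203 GB, 94 GB left
disk 6: place 199 GB, 301 GB left
disk 6: place 197 GB, 104 GB left
disk 7: place 195 GB, 305 GB left
disk 7: place 191 GB, 114 GB left
disk 8: place 180 GB, 320 GB left
disk 8: place 177 GB, 143 GB left
disk 9: place 174 GB, 326 GB left
disk 9: place 173 GB, 153 GB left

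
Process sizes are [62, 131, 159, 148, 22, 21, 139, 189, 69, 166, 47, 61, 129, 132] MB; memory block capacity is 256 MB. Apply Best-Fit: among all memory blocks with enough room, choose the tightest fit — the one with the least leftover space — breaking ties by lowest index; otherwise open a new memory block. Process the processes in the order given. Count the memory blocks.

62 MB → memory block 1 (remaining 194 MB)
131 MB → memory block 1 (remaining 63 MB)
159 MB → memory block 2 (remaining 97 MB)
148 MB → memory block 3 (remaining 108 MB)
22 MB → memory block 1 (remaining 41 MB)
21 MB → memory block 1 (remaining 20 MB)
139 MB → memory block 4 (remaining 117 MB)
189 MB → memory block 5 (remaining 67 MB)
69 MB → memory block 2 (remaining 28 MB)
166 MB → memory block 6 (remaining 90 MB)
47 MB → memory block 5 (remaining 20 MB)
61 MB → memory block 6 (remaining 29 MB)
129 MB → memory block 7 (remaining 127 MB)
132 MB → memory block 8 (remaining 124 MB)

8 memory blocks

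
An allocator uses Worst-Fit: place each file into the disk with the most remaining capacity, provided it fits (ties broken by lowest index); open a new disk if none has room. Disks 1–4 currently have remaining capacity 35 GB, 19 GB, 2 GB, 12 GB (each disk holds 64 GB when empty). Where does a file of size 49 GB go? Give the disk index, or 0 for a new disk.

No disk has ≥ 49 GB free, so a new disk is opened.

0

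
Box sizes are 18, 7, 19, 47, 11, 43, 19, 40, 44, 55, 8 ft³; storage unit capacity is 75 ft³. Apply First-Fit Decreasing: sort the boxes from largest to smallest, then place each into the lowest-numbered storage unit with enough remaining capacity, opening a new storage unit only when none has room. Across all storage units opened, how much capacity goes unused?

Sorted descending: 55, 47, 44, 43, 40, 19, 19, 18, 11, 8, 7.
55 ft³ → storage unit 1 (remaining 20 ft³)
47 ft³ → storage unit 2 (remaining 28 ft³)
44 ft³ → storage unit 3 (remaining 31 ft³)
43 ft³ → storage unit 4 (remaining 32 ft³)
40 ft³ → storage unit 5 (remaining 35 ft³)
19 ft³ → storage unit 1 (remaining 1 ft³)
19 ft³ → storage unit 2 (remaining 9 ft³)
18 ft³ → storage unit 3 (remaining 13 ft³)
11 ft³ → storage unit 3 (remaining 2 ft³)
8 ft³ → storage unit 2 (remaining 1 ft³)
7 ft³ → storage unit 4 (remaining 25 ft³)
5 storage units × 75 ft³ = 375 ft³; used 311 ft³; unused 64 ft³.

64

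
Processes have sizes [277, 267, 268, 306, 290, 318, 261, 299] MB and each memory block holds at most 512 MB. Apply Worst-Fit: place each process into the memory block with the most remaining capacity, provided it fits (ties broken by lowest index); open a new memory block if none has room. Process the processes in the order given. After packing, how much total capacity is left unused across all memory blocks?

1810

Put 277 MB in memory block 1; 235 MB remain.
Put 267 MB in memory block 2; 245 MB remain.
Put 268 MB in memory block 3; 244 MB remain.
Put 306 MB in memory block 4; 206 MB remain.
Put 290 MB in memory block 5; 222 MB remain.
Put 318 MB in memory block 6; 194 MB remain.
Put 261 MB in memory block 7; 251 MB remain.
Put 299 MB in memory block 8; 213 MB remain.
8 memory blocks × 512 MB = 4096 MB; used 2286 MB; unused 1810 MB.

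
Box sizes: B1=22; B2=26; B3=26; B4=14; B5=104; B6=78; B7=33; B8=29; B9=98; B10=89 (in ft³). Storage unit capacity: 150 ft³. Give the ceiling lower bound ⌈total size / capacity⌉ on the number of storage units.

4

Total size = 22 + 26 + 26 + 14 + 104 + 78 + 33 + 29 + 98 + 89 = 519 ft³.
⌈519 / 150⌉ = 4.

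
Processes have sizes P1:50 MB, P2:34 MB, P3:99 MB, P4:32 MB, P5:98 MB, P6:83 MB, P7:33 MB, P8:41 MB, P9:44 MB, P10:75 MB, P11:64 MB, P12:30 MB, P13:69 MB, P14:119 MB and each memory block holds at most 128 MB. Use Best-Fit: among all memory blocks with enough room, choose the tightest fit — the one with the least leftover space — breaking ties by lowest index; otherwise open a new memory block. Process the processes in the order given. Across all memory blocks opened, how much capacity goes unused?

281

memory block 1: place P1 (50 MB), 78 MB left
memory block 1: place P2 (34 MB), 44 MB left
memory block 2: place P3 (99 MB), 29 MB left
memory block 1: place P4 (32 MB), 12 MB left
memory block 3: place P5 (98 MB), 30 MB left
memory block 4: place P6 (83 MB), 45 MB left
memory block 4: place P7 (33 MB), 12 MB left
memory block 5: place P8 (41 MB), 87 MB left
memory block 5: place P9 (44 MB), 43 MB left
memory block 6: place P10 (75 MB), 53 MB left
memory block 7: place P11 (64 MB), 64 MB left
memory block 3: place P12 (30 MB), 0 MB left
memory block 8: place P13 (69 MB), 59 MB left
memory block 9: place P14 (119 MB), 9 MB left
9 memory blocks × 128 MB = 1152 MB; used 871 MB; unused 281 MB.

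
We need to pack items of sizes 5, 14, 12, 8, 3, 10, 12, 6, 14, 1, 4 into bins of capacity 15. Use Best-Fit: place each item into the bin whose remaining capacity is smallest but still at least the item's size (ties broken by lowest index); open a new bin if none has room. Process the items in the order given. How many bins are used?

bin 1: place 5, 10 left
bin 2: place 14, 1 left
bin 3: place 12, 3 left
bin 1: place 8, 2 left
bin 3: place 3, 0 left
bin 4: place 10, 5 left
bin 5: place 12, 3 left
bin 6: place 6, 9 left
bin 7: place 14, 1 left
bin 2: place 1, 0 left
bin 4: place 4, 1 left
Final bins: [5,8] [14,1] [12,3] [10,4] [12] [6] [14].

7 bins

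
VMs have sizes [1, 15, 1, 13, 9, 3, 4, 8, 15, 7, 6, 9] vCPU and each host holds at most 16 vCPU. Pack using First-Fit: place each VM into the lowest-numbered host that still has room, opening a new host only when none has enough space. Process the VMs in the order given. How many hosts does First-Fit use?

6 hosts

1 vCPU → host 1 (remaining 15 vCPU)
15 vCPU → host 1 (remaining 0 vCPU)
1 vCPU → host 2 (remaining 15 vCPU)
13 vCPU → host 2 (remaining 2 vCPU)
9 vCPU → host 3 (remaining 7 vCPU)
3 vCPU → host 3 (remaining 4 vCPU)
4 vCPU → host 3 (remaining 0 vCPU)
8 vCPU → host 4 (remaining 8 vCPU)
15 vCPU → host 5 (remaining 1 vCPU)
7 vCPU → host 4 (remaining 1 vCPU)
6 vCPU → host 6 (remaining 10 vCPU)
9 vCPU → host 6 (remaining 1 vCPU)
Final hosts: [1,15] [1,13] [9,3,4] [8,7] [15] [6,9].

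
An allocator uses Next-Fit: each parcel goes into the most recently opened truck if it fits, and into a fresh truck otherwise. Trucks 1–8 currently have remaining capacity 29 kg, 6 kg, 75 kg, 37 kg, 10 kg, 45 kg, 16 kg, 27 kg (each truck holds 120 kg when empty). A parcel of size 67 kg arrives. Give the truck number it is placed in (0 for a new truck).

Next-Fit only looks at truck 8, which has 27 kg free.
67 kg does not fit, so a new truck is opened.

0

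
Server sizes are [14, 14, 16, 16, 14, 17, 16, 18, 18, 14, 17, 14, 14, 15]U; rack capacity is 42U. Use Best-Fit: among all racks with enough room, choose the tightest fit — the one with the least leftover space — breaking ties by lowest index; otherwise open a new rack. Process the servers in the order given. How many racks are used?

7

14U → rack 1 (remaining 28U)
14U → rack 1 (remaining 14U)
16U → rack 2 (remaining 26U)
16U → rack 2 (remaining 10U)
14U → rack 1 (remaining 0U)
17U → rack 3 (remaining 25U)
16U → rack 3 (remaining 9U)
18U → rack 4 (remaining 24U)
18U → rack 4 (remaining 6U)
14U → rack 5 (remaining 28U)
17U → rack 5 (remaining 11U)
14U → rack 6 (remaining 28U)
14U → rack 6 (remaining 14U)
15U → rack 7 (remaining 27U)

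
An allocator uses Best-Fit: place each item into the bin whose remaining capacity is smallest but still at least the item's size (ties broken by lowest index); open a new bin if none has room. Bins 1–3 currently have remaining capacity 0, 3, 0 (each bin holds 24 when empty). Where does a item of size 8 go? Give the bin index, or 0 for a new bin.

No bin has ≥ 8 free, so a new bin is opened.

0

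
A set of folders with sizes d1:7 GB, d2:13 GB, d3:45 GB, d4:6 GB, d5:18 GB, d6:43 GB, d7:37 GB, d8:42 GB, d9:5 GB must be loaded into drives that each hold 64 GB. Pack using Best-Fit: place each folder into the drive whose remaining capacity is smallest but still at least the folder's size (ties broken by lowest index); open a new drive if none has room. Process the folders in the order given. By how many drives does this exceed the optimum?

Best-Fit: [7,13,18] [45,6,5] [43] [37] [42] → 5 drives.
Total size 216 GB; any packing needs at least ⌈216/64⌉ = 4 drives.
An optimal packing achieves that bound: [45,18] [43,13,7] [42,6,5] [37] → 4 drives.
Excess: 5 − 4 = 1.

1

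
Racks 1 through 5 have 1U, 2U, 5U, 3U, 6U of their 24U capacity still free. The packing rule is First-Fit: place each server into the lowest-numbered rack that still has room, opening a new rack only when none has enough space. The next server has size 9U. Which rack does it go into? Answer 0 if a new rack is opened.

0

No rack has ≥ 9U free, so a new rack is opened.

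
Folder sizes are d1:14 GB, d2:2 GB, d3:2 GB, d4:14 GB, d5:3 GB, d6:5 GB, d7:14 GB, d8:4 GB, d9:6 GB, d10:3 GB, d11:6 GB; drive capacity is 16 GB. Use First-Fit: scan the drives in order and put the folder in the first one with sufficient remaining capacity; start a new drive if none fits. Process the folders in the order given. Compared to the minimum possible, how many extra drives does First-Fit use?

First-Fit: [14,2] [2,14] [3,5,4,3] [14] [6,6] → 5 drives.
Total size 73 GB; any packing needs at least ⌈73/16⌉ = 5 drives.
So 5 is already optimal.

0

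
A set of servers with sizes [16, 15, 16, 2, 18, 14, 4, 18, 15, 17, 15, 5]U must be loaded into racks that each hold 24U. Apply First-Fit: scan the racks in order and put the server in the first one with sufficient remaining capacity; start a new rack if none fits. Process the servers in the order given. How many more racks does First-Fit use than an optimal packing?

First-Fit: [16,2,4] [15,5] [16] [18] [14] [18] [15] [17] [15] → 9 racks.
9 servers exceed 12U (half the capacity), and no two of those can share a rack, so at least 9 racks are needed.
So 9 is already optimal.

0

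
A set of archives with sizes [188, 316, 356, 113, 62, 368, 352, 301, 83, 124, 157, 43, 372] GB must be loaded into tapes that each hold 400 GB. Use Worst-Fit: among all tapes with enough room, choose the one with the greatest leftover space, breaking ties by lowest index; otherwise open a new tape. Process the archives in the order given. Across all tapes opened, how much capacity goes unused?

tape 1: place 188 GB, 212 GB left
tape 2: place 316 GB, 84 GB left
tape 3: place 356 GB, 44 GB left
tape 1: place 113 GB, 99 GB left
tape 1: place 62 GB, 37 GB left
tape 4: place 368 GB, 32 GB left
tape 5: place 352 GB, 48 GB left
tape 6: place 301 GB, 99 GB left
tape 6: place 83 GB, 16 GB left
tape 7: place 124 GB, 276 GB left
tape 7: place 157 GB, 119 GB left
tape 7: place 43 GB, 76 GB left
tape 8: place 372 GB, 28 GB left
8 tapes × 400 GB = 3200 GB; used 2835 GB; unused 365 GB.

365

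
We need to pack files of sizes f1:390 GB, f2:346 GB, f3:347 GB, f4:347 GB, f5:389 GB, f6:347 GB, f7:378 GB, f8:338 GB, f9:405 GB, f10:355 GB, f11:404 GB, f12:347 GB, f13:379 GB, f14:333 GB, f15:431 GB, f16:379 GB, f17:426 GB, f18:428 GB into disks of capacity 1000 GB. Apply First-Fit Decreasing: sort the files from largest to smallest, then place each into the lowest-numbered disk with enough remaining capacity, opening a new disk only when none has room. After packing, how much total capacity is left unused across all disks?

Sorted descending: 431, 428, 426, 405, 404, 390, 389, 379, 379, 378, 355, 347, 347, 347, 347, 346, 338, 333.
disk 1: place 431 GB, 569 GB left
disk 1: place 428 GB, 141 GB left
disk 2: place 426 GB, 574 GB left
disk 2: place 405 GB, 169 GB left
disk 3: place 404 GB, 596 GB left
disk 3: place 390 GB, 206 GB left
disk 4: place 389 GB, 611 GB left
disk 4: place 379 GB, 232 GB left
disk 5: place 379 GB, 621 GB left
disk 5: place 378 GB, 243 GB left
disk 6: place 355 GB, 645 GB left
disk 6: place 347 GB, 298 GB left
disk 7: place 347 GB, 653 GB left
disk 7: place 347 GB, 306 GB left
disk 8: place 347 GB, 653 GB left
disk 8: place 346 GB, 307 GB left
disk 9: place 338 GB, 662 GB left
disk 9: place 333 GB, 329 GB left
9 disks × 1000 GB = 9000 GB; used 6769 GB; unused 2231 GB.

2231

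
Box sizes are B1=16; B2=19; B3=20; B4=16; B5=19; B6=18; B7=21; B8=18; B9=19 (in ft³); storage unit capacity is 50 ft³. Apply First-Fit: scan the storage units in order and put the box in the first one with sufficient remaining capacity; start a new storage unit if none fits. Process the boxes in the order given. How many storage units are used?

B1 (16 ft³) → storage unit 1 (remaining 34 ft³)
B2 (19 ft³) → storage unit 1 (remaining 15 ft³)
B3 (20 ft³) → storage unit 2 (remaining 30 ft³)
B4 (16 ft³) → storage unit 2 (remaining 14 ft³)
B5 (19 ft³) → storage unit 3 (remaining 31 ft³)
B6 (18 ft³) → storage unit 3 (remaining 13 ft³)
B7 (21 ft³) → storage unit 4 (remaining 29 ft³)
B8 (18 ft³) → storage unit 4 (remaining 11 ft³)
B9 (19 ft³) → storage unit 5 (remaining 31 ft³)
Final storage units: [16,19] [20,16] [19,18] [21,18] [19].

5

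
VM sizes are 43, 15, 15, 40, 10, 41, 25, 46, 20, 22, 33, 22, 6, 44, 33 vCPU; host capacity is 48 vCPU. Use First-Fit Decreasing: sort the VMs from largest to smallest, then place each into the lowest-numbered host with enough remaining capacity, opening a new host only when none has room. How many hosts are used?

Sorted descending: 46, 44, 43, 41, 40, 33, 33, 25, 22, 22, 20, 15, 15, 10, 6.
46 vCPU → host 1 (remaining 2 vCPU)
44 vCPU → host 2 (remaining 4 vCPU)
43 vCPU → host 3 (remaining 5 vCPU)
41 vCPU → host 4 (remaining 7 vCPU)
40 vCPU → host 5 (remaining 8 vCPU)
33 vCPU → host 6 (remaining 15 vCPU)
33 vCPU → host 7 (remaining 15 vCPU)
25 vCPU → host 8 (remaining 23 vCPU)
22 vCPU → host 8 (remaining 1 vCPU)
22 vCPU → host 9 (remaining 26 vCPU)
20 vCPU → host 9 (remaining 6 vCPU)
15 vCPU → host 6 (remaining 0 vCPU)
15 vCPU → host 7 (remaining 0 vCPU)
10 vCPU → host 10 (remaining 38 vCPU)
6 vCPU → host 4 (remaining 1 vCPU)
Final hosts: [46] [44] [43] [41,6] [40] [33,15] [33,15] [25,22] [22,20] [10].

10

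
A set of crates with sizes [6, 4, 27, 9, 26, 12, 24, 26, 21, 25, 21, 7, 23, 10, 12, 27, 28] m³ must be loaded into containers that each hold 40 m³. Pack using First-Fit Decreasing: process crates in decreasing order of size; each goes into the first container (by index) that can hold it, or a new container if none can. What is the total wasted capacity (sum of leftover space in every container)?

Sorted descending: 28, 27, 27, 26, 26, 25, 24, 23, 21, 21, 12, 12, 10, 9, 7, 6, 4.
28 m³ → container 1 (remaining 12 m³)
27 m³ → container 2 (remaining 13 m³)
27 m³ → container 3 (remaining 13 m³)
26 m³ → container 4 (remaining 14 m³)
26 m³ → container 5 (remaining 14 m³)
25 m³ → container 6 (remaining 15 m³)
24 m³ → container 7 (remaining 16 m³)
23 m³ → container 8 (remaining 17 m³)
21 m³ → container 9 (remaining 19 m³)
21 m³ → container 10 (remaining 19 m³)
12 m³ → container 1 (remaining 0 m³)
12 m³ → container 2 (remaining 1 m³)
10 m³ → container 3 (remaining 3 m³)
9 m³ → container 4 (remaining 5 m³)
7 m³ → container 5 (remaining 7 m³)
6 m³ → container 5 (remaining 1 m³)
4 m³ → container 4 (remaining 1 m³)
10 containers × 40 m³ = 400 m³; used 308 m³; unused 92 m³.

92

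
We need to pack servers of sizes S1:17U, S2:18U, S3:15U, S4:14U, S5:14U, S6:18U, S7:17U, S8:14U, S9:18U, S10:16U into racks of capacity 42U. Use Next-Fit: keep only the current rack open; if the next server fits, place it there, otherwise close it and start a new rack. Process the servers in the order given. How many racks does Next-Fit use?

5

rack 1: place S1 (17U), 25U left
rack 1: place S2 (18U), 7U left
rack 2: place S3 (15U), 27U left
rack 2: place S4 (14U), 13U left
rack 3: place S5 (14U), 28U left
rack 3: place S6 (18U), 10U left
rack 4: place S7 (17U), 25U left
rack 4: place S8 (14U), 11U left
rack 5: place S9 (18U), 24U left
rack 5: place S10 (16U), 8U left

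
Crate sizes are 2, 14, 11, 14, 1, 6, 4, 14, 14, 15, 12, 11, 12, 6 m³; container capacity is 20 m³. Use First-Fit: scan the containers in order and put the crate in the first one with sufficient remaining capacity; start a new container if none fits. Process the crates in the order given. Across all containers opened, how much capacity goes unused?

44

Put 2 m³ in container 1; 18 m³ remain.
Put 14 m³ in container 1; 4 m³ remain.
Put 11 m³ in container 2; 9 m³ remain.
Put 14 m³ in container 3; 6 m³ remain.
Put 1 m³ in container 1; 3 m³ remain.
Put 6 m³ in container 2; 3 m³ remain.
Put 4 m³ in container 3; 2 m³ remain.
Put 14 m³ in container 4; 6 m³ remain.
Put 14 m³ in container 5; 6 m³ remain.
Put 15 m³ in container 6; 5 m³ remain.
Put 12 m³ in container 7; 8 m³ remain.
Put 11 m³ in container 8; 9 m³ remain.
Put 12 m³ in container 9; 8 m³ remain.
Put 6 m³ in container 4; 0 m³ remain.
9 containers × 20 m³ = 180 m³; used 136 m³; unused 44 m³.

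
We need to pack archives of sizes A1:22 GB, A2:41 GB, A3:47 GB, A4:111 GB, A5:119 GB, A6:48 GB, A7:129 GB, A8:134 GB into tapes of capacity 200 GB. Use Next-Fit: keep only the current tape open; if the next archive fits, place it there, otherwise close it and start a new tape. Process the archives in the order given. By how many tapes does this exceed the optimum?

1

Next-Fit: [22,41,47] [111] [119,48] [129] [134] → 5 tapes.
Total size 651 GB; any packing needs at least ⌈651/200⌉ = 4 tapes.
An optimal packing achieves that bound: [134,48] [129,47,22] [119,41] [111] → 4 tapes.
Excess: 5 − 4 = 1.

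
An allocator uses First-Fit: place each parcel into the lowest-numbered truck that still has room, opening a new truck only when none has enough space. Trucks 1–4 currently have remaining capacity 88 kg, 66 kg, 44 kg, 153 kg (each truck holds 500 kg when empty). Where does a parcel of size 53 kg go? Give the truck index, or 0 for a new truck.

1

Trucks with room: truck 1 (88 kg), truck 2 (66 kg), truck 4 (153 kg).
The first with room is truck 1.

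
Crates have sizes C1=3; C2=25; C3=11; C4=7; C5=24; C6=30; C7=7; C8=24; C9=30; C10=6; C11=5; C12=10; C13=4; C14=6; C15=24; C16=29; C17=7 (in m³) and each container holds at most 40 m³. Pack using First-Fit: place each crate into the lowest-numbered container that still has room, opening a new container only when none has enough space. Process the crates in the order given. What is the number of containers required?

7

C1 (3 m³) → container 1 (remaining 37 m³)
C2 (25 m³) → container 1 (remaining 12 m³)
C3 (11 m³) → container 1 (remaining 1 m³)
C4 (7 m³) → container 2 (remaining 33 m³)
C5 (24 m³) → container 2 (remaining 9 m³)
C6 (30 m³) → container 3 (remaining 10 m³)
C7 (7 m³) → container 2 (remaining 2 m³)
C8 (24 m³) → container 4 (remaining 16 m³)
C9 (30 m³) → container 5 (remaining 10 m³)
C10 (6 m³) → container 3 (remaining 4 m³)
C11 (5 m³) → container 4 (remaining 11 m³)
C12 (10 m³) → container 4 (remaining 1 m³)
C13 (4 m³) → container 3 (remaining 0 m³)
C14 (6 m³) → container 5 (remaining 4 m³)
C15 (24 m³) → container 6 (remaining 16 m³)
C16 (29 m³) → container 7 (remaining 11 m³)
C17 (7 m³) → container 6 (remaining 9 m³)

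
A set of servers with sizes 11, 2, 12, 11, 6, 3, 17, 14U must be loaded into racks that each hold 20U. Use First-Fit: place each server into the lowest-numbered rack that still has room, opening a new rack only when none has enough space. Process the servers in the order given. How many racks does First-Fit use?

Put 11U in rack 1; 9U remain.
Put 2U in rack 1; 7U remain.
Put 12U in rack 2; 8U remain.
Put 11U in rack 3; 9U remain.
Put 6U in rack 1; 1U remain.
Put 3U in rack 2; 5U remain.
Put 17U in rack 4; 3U remain.
Put 14U in rack 5; 6U remain.
Final racks: [11,2,6] [12,3] [11] [17] [14].

5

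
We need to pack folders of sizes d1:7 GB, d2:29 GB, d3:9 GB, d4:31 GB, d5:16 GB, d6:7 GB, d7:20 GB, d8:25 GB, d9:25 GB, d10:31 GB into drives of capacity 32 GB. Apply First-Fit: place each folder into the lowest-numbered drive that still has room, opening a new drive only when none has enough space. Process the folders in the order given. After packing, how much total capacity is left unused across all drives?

24

drive 1: place d1 (7 GB), 25 GB left
drive 2: place d2 (29 GB), 3 GB left
drive 1: place d3 (9 GB), 16 GB left
drive 3: place d4 (31 GB), 1 GB left
drive 1: place d5 (16 GB), 0 GB left
drive 4: place d6 (7 GB), 25 GB left
drive 4: place d7 (20 GB), 5 GB left
drive 5: place d8 (25 GB), 7 GB left
drive 6: place d9 (25 GB), 7 GB left
drive 7: place d10 (31 GB), 1 GB left
7 drives × 32 GB = 224 GB; used 200 GB; unused 24 GB.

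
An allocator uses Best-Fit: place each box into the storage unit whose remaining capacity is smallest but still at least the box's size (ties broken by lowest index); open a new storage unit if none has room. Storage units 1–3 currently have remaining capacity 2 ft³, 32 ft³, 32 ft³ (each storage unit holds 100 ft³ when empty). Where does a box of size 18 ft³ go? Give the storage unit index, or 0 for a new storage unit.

2

Storage units with room: storage unit 2 (32 ft³), storage unit 3 (32 ft³).
Tightest fit is storage unit 2 with 32 ft³ free.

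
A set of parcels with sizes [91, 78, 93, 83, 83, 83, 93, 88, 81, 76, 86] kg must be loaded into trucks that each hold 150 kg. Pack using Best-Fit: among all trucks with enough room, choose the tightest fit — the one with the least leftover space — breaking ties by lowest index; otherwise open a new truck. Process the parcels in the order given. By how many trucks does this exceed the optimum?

Best-Fit: [91] [78] [93] [83] [83] [83] [93] [88] [81] [76] [86] → 11 trucks.
11 parcels exceed 75 kg (half the capacity), and no two of those can share a truck, so at least 11 trucks are needed.
So 11 is already optimal.

0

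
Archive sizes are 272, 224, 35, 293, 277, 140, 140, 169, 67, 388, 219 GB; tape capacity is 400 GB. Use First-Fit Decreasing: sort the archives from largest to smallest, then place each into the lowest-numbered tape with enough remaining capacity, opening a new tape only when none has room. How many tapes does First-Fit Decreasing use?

7

Sorted descending: 388, 293, 277, 272, 224, 219, 169, 140, 140, 67, 35.
Put 388 GB in tape 1; 12 GB remain.
Put 293 GB in tape 2; 107 GB remain.
Put 277 GB in tape 3; 123 GB remain.
Put 272 GB in tape 4; 128 GB remain.
Put 224 GB in tape 5; 176 GB remain.
Put 219 GB in tape 6; 181 GB remain.
Put 169 GB in tape 5; 7 GB remain.
Put 140 GB in tape 6; 41 GB remain.
Put 140 GB in tape 7; 260 GB remain.
Put 67 GB in tape 2; 40 GB remain.
Put 35 GB in tape 2; 5 GB remain.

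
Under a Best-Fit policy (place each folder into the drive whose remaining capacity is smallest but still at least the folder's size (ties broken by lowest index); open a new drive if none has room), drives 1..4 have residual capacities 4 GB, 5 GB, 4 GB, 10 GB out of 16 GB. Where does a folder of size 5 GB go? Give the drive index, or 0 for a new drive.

Drives with room: drive 2 (5 GB), drive 4 (10 GB).
Tightest fit is drive 2 with 5 GB free.

2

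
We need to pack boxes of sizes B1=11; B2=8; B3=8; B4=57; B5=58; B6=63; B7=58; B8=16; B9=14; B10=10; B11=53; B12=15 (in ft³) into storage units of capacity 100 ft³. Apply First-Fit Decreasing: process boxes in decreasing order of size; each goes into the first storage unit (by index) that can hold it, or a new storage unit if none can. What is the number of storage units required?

5 storage units

Sorted descending: 63, 58, 58, 57, 53, 16, 15, 14, 11, 10, 8, 8.
storage unit 1: place 63 ft³, 37 ft³ left
storage unit 2: place 58 ft³, 42 ft³ left
storage unit 3: place 58 ft³, 42 ft³ left
storage unit 4: place 57 ft³, 43 ft³ left
storage unit 5: place 53 ft³, 47 ft³ left
storage unit 1: place 16 ft³, 21 ft³ left
storage unit 1: place 15 ft³, 6 ft³ left
storage unit 2: place 14 ft³, 28 ft³ left
storage unit 2: place 11 ft³, 17 ft³ left
storage unit 2: place 10 ft³, 7 ft³ left
storage unit 3: place 8 ft³, 34 ft³ left
storage unit 3: place 8 ft³, 26 ft³ left
Final storage units: [63,16,15] [58,14,11,10] [58,8,8] [57] [53].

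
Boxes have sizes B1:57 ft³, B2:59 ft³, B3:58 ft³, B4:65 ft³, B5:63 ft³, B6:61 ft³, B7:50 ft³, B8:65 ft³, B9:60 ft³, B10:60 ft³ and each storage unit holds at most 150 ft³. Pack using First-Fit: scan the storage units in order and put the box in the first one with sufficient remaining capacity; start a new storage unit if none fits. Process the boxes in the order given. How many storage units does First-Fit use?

storage unit 1: place B1 (57 ft³), 93 ft³ left
storage unit 1: place B2 (59 ft³), 34 ft³ left
storage unit 2: place B3 (58 ft³), 92 ft³ left
storage unit 2: place B4 (65 ft³), 27 ft³ left
storage unit 3: place B5 (63 ft³), 87 ft³ left
storage unit 3: place B6 (61 ft³), 26 ft³ left
storage unit 4: place B7 (50 ft³), 100 ft³ left
storage unit 4: place B8 (65 ft³), 35 ft³ left
storage unit 5: place B9 (60 ft³), 90 ft³ left
storage unit 5: place B10 (60 ft³), 30 ft³ left
Final storage units: [57,59] [58,65] [63,61] [50,65] [60,60].

5 storage units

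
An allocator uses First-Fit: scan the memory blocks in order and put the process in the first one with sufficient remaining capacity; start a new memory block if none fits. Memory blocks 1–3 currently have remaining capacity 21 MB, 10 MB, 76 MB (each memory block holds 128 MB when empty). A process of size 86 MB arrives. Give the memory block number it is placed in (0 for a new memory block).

No memory block has ≥ 86 MB free, so a new memory block is opened.

0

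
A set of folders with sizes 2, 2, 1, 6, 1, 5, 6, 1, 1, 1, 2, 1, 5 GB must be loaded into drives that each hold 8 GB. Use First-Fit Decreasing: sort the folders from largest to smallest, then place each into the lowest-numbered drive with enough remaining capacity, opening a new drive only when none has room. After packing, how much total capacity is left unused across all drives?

6

Sorted descending: 6, 6, 5, 5, 2, 2, 2, 1, 1, 1, 1, 1, 1.
6 GB → drive 1 (remaining 2 GB)
6 GB → drive 2 (remaining 2 GB)
5 GB → drive 3 (remaining 3 GB)
5 GB → drive 4 (remaining 3 GB)
2 GB → drive 1 (remaining 0 GB)
2 GB → drive 2 (remaining 0 GB)
2 GB → drive 3 (remaining 1 GB)
1 GB → drive 3 (remaining 0 GB)
1 GB → drive 4 (remaining 2 GB)
1 GB → drive 4 (remaining 1 GB)
1 GB → drive 4 (remaining 0 GB)
1 GB → drive 5 (remaining 7 GB)
1 GB → drive 5 (remaining 6 GB)
5 drives × 8 GB = 40 GB; used 34 GB; unused 6 GB.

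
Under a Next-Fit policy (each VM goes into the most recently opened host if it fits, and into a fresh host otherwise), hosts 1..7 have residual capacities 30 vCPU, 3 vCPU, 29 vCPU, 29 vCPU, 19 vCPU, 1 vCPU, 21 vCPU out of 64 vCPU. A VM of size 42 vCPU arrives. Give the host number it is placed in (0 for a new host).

Next-Fit only looks at host 7, which has 21 vCPU free.
42 vCPU does not fit, so a new host is opened.

0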